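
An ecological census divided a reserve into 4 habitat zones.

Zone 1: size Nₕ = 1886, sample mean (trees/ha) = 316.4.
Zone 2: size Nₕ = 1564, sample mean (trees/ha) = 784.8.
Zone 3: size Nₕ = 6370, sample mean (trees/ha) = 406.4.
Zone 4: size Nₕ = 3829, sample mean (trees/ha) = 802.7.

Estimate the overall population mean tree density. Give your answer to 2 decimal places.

x̄_st = (Σ Nₕx̄ₕ) / (Σ Nₕ) = (1886·316.4 + 1564·784.8 + 6370·406.4 + 3829·802.7) / 13649
= 7486463.9 / 13649 = 548.4991... → 548.50.

548.50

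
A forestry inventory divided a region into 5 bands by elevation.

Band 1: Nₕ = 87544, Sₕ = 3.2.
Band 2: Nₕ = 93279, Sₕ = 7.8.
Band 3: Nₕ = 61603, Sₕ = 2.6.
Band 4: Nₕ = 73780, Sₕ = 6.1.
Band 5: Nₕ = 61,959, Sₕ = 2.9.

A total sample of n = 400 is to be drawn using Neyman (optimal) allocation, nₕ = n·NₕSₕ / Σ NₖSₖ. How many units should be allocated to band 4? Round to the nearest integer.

1: NₕSₕ = 87544·3.2 = 280140.8
2: NₕSₕ = 93279·7.8 = 727576.2
3: NₕSₕ = 61603·2.6 = 160167.8
4: NₕSₕ = 73780·6.1 = 450058
5: NₕSₕ = 61959·2.9 = 179681.1
Σ NₕSₕ = 1797623.9.
n_4 = 400·450058/1797623.9 = 100.145... → 100.

100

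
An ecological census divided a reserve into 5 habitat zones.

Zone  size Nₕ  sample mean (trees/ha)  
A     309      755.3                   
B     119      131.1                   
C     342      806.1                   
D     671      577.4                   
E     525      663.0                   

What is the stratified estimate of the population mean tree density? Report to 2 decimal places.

640.99

N = 309 + 119 + 342 + 671 + 525 = 1966.
The stratified mean weights each stratum mean by its population share Nₕ/N.
Σ Nₕx̄ₕ = 309·755.3 + 119·131.1 + 342·806.1 + 671·577.4 + 525·663.0 = 233387.7 + 15600.9 + 275686.2 + 387435.4 + 348075 = 1260185.2.
Divide by N: 1260185.2 / 1966 = 640.9894... → 640.99.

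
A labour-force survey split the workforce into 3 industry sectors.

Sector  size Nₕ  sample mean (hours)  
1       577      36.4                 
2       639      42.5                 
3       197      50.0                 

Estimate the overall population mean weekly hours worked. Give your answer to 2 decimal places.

41.05

N = 1413; weights Wₕ = Nₕ/N = (0.4084, 0.4522, 0.1394).
x̄_st = Σ Wₕ·x̄ₕ = 0.4084·36.4 + 0.4522·42.5 + 0.1394·50.0 ≈ 41.0547...
→ 41.05.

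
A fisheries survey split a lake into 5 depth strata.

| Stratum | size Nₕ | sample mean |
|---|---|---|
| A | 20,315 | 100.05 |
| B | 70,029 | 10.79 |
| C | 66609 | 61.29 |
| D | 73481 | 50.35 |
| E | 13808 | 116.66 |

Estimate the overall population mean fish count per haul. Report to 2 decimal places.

49.87

x̄_st = (Σ Nₕx̄ₕ) / (Σ Nₕ) = (20315·100.05 + 70029·10.79 + 66609·61.29 + 73481·50.35 + 13808·116.66) / 244242
= 12181203.9 / 244242 = 49.8735... → 49.87.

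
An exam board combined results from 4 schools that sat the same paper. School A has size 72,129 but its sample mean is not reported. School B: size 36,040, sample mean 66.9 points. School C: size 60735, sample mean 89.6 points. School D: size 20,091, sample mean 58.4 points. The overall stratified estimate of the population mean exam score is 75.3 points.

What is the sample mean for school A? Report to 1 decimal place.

72.2

Σ Nₕx̄ₕ = N·μ, so 72129·x̄_A = 188995·75.3 − (36040·66.9 + 60735·89.6 + 20091·58.4).
= 14231323.5 − 9026246.4 = 5205077.1.
x̄_A = 5205077.1 / 72129 = 72.163... → 72.2.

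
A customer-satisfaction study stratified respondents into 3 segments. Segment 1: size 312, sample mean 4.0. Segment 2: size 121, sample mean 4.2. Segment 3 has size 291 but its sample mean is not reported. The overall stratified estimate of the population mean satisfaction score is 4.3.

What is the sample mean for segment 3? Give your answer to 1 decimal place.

4.7

N = 312 + 121 + 291 = 724.
Overall total = μ·N = 4.3·724 = 3113.2.
Subtract the known strata: 312·4.0 + 121·4.2 = 1756.2.
Remaining total for segment 3: 3113.2 − 1756.2 = 1357.
Divide by its size: 1357 / 291 = 4.663... → 4.7.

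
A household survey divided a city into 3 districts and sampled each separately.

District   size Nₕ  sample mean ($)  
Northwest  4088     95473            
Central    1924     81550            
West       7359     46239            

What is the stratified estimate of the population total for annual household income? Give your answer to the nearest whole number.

Population total = Σ Nₕ·x̄ₕ (each stratum's size times its mean).
4088·95473 + 1924·81550 + 7359·46239 = 390293624 + 156902200 + 340272801 = 887468625.

887468625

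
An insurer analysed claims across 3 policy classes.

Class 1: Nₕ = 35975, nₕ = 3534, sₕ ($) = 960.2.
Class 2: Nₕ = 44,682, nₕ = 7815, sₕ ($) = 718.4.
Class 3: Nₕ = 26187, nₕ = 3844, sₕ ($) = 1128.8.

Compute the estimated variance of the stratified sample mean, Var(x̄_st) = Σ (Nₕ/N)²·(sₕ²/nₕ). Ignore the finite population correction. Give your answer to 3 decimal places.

N = 106844. Term for each stratum: Wₕ²sₕ²/nₕ.
Var(x̄_st) = 29.577277 + 11.549644 + 19.912319 = 61.039240 → 61.039.

61.039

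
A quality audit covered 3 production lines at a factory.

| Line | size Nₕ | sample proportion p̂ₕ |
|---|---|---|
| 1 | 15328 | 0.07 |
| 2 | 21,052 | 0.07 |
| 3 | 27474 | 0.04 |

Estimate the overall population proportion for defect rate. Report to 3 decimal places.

N = 15328 + 21052 + 27474 = 63854.
Overall proportion = Σ (Nₕ/N)·p̂ₕ.
Σ Nₕp̂ₕ = 1072.96 + 1473.64 + 1098.96 = 3645.56.
3645.56 / 63854 = 0.05709... → 0.057.

0.057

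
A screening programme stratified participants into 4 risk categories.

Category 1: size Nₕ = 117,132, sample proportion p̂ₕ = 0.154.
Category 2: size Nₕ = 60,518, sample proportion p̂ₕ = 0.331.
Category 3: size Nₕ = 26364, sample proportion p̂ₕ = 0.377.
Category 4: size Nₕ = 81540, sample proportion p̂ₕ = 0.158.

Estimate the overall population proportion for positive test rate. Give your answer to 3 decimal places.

N = 117132 + 60518 + 26364 + 81540 = 285554.
Overall proportion = Σ (Nₕ/N)·p̂ₕ.
Σ Nₕp̂ₕ = 18038.328 + 20031.458 + 9939.228 + 12883.32 = 60892.334.
60892.334 / 285554 = 0.21324... → 0.213.

0.213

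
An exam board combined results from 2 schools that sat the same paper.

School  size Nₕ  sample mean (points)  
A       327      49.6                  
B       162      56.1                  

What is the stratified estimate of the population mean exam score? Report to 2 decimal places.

51.75

N = 327 + 162 = 489.
The stratified mean weights each stratum mean by its population share Nₕ/N.
Σ Nₕx̄ₕ = 327·49.6 + 162·56.1 = 16219.2 + 9088.2 = 25307.4.
Divide by N: 25307.4 / 489 = 51.7534... → 51.75.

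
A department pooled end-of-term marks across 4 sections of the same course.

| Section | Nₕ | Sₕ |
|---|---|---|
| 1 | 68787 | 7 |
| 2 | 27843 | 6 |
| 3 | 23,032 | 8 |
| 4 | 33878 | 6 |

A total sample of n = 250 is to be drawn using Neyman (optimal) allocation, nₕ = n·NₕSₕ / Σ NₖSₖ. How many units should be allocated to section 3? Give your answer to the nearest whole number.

1: NₕSₕ = 68787·7 = 481509
2: NₕSₕ = 27843·6 = 167058
3: NₕSₕ = 23032·8 = 184256
4: NₕSₕ = 33878·6 = 203268
Σ NₕSₕ = 1036091.
n_3 = 250·184256/1036091 = 44.459... → 44.

44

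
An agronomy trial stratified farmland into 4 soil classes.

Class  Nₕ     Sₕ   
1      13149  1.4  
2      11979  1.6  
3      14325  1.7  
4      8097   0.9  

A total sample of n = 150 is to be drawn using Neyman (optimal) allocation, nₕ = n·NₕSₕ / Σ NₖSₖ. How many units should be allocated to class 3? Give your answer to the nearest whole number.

53

Σ NₕSₕ = 13149·1.4 + 11979·1.6 + 14325·1.7 + 8097·0.9 = 69214.8.
Share for 3: 24352.5/69214.8 = 0.35184.
n_3 = 150 × 0.35184 = 52.776... → 53.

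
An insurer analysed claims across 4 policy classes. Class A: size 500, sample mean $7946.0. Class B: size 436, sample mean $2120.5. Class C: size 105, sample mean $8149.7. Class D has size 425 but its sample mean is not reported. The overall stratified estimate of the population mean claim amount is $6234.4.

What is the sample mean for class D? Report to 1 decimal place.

N = 500 + 436 + 105 + 425 = 1466.
Overall total = μ·N = 6234.4·1466 = 9139630.4.
Subtract the known strata: 500·7946.0 + 436·2120.5 + 105·8149.7 = 5753256.5.
Remaining total for class D: 9139630.4 − 5753256.5 = 3386373.9.
Divide by its size: 3386373.9 / 425 = 7967.939... → 7967.9.

7967.9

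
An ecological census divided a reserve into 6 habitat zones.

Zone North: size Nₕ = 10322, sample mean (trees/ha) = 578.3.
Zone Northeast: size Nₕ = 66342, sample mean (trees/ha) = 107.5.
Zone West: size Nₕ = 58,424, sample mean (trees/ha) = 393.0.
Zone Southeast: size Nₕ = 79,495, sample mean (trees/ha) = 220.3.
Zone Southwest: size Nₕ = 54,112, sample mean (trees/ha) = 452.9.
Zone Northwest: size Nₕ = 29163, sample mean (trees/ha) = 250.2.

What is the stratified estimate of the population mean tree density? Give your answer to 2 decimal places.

N = 297858; weights Wₕ = Nₕ/N = (0.0347, 0.2227, 0.1961, 0.2669, 0.1817, 0.0979).
x̄_st = Σ Wₕ·x̄ₕ = 0.0347·578.3 + 0.2227·107.5 + 0.1961·393.0 + 0.2669·220.3 + 0.1817·452.9 + 0.0979·250.2 ≈ 286.6408...
→ 286.64.

286.64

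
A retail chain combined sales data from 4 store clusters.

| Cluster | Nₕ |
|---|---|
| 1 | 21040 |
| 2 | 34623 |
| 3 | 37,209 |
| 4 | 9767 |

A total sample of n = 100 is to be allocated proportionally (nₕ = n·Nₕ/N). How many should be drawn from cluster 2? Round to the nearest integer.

34

Share of cluster 2 = 34623/102639 = 0.33733.
Allocate 100 × 0.33733 = 33.733... → 34.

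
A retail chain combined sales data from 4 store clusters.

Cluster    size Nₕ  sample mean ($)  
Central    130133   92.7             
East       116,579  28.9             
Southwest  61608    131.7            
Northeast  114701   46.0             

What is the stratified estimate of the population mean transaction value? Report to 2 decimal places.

x̄_st = (Σ Nₕx̄ₕ) / (Σ Nₕ) = (130133·92.7 + 116579·28.9 + 61608·131.7 + 114701·46.0) / 423021
= 28822481.8 / 423021 = 68.1349... → 68.13.

68.13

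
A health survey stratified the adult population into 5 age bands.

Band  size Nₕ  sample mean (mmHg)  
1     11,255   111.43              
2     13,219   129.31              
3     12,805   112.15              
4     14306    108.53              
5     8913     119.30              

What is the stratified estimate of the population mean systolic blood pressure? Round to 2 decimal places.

115.96

N = 60498; weights Wₕ = Nₕ/N = (0.1860, 0.2185, 0.2117, 0.2365, 0.1473).
x̄_st = Σ Wₕ·x̄ₕ = 0.1860·111.43 + 0.2185·129.31 + 0.2117·112.15 + 0.2365·108.53 + 0.1473·119.30 ≈ 115.9629...
→ 115.96.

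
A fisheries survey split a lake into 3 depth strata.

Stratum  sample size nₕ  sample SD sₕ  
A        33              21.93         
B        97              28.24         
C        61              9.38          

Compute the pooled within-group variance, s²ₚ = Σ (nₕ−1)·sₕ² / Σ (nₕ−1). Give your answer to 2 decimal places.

Degrees of freedom: 32 + 96 + 60 = 188.
Σ(nₕ−1)sₕ² = 32·480.9249 + 96·797.4976 + 60·87.9844 = 97228.4304.
s²ₚ = 97228.4304 / 188 = 517.1725... → 517.17.

517.17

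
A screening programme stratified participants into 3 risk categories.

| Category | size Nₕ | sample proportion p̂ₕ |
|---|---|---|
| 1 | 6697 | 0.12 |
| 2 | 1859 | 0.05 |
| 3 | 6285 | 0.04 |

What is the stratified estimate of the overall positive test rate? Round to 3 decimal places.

0.077

Wₕ = Nₕ/N with N = 14841: 0.4512, 0.1253, 0.4235.
p̂_st = 0.4512·0.12 + 0.1253·0.05 + 0.4235·0.04 ≈ 0.07735... → 0.077.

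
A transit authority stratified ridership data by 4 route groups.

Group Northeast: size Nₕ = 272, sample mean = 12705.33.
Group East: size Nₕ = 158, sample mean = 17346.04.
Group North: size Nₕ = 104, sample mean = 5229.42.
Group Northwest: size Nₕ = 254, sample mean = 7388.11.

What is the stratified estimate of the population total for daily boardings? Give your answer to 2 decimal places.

8616963.70

Population total = Σ Nₕ·x̄ₕ (each stratum's size times its mean).
272·12705.33 + 158·17346.04 + 104·5229.42 + 254·7388.11 = 3455849.76 + 2740674.32 + 543859.68 + 1876579.94 = 8616963.70.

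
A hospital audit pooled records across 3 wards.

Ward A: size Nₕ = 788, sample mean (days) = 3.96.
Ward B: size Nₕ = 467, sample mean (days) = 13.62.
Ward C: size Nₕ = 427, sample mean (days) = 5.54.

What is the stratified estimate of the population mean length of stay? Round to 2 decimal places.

7.04

N = 788 + 467 + 427 = 1682.
Weight each subgroup mean by Nₕ/N and sum.
Σ Nₕx̄ₕ = 788·3.96 + 467·13.62 + 427·5.54 = 3120.48 + 6360.54 + 2365.58 = 11846.6.
Divide by N: 11846.6 / 1682 = 7.0432... → 7.04.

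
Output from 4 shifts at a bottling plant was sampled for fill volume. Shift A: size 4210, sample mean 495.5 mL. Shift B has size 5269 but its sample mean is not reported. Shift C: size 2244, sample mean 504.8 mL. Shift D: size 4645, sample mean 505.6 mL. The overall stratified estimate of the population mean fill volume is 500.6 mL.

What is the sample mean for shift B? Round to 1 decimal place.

Σ Nₕx̄ₕ = N·μ, so 5269·x̄_B = 16368·500.6 − (4210·495.5 + 2244·504.8 + 4645·505.6).
= 8193820.8 − 5567338.2 = 2626482.6.
x̄_B = 2626482.6 / 5269 = 498.478... → 498.5.

498.5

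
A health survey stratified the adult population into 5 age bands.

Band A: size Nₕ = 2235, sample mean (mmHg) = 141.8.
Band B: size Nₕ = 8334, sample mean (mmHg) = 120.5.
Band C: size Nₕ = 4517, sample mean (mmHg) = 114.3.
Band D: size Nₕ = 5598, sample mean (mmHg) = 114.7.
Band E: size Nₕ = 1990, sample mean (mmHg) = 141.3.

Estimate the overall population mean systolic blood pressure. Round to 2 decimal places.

N = 2235 + 8334 + 4517 + 5598 + 1990 = 22674.
Weight each subgroup mean by Nₕ/N and sum.
Σ Nₕx̄ₕ = 2235·141.8 + 8334·120.5 + 4517·114.3 + 5598·114.7 + 1990·141.3 = 316923 + 1004247 + 516293.1 + 642090.6 + 281187 = 2760740.7.
Divide by N: 2760740.7 / 22674 = 121.7580... → 121.76.

121.76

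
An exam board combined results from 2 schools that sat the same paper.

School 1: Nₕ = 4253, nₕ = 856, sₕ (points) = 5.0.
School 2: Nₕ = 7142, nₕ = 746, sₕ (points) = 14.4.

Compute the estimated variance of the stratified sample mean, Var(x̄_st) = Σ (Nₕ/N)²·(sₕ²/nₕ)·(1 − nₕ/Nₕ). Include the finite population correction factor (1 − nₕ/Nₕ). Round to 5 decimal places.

0.10104

N = 11395; Wₕ = Nₕ/N.
school 1: (4253/11395)²·5.0²/856·(1 − 856/4253) = 0.00324959
school 2: (7142/11395)²·14.4²/746·(1 − 746/7142) = 0.09778805
Sum = 0.10103764 → 0.10104.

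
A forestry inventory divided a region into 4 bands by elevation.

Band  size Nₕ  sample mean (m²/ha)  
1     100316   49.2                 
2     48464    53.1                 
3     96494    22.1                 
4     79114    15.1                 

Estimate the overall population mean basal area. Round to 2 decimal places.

33.40

N = 100316 + 48464 + 96494 + 79114 = 324388.
The stratified mean weights each stratum mean by its population share Nₕ/N.
Σ Nₕx̄ₕ = 100316·49.2 + 48464·53.1 + 96494·22.1 + 79114·15.1 = 4935547.2 + 2573438.4 + 2132517.4 + 1194621.4 = 10836124.4.
Divide by N: 10836124.4 / 324388 = 33.4048... → 33.40.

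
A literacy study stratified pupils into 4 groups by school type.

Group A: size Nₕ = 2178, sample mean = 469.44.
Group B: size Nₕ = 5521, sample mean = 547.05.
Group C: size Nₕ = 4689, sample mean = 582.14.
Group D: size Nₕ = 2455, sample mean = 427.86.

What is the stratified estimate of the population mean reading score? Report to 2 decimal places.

527.03

x̄_st = (Σ Nₕx̄ₕ) / (Σ Nₕ) = (2178·469.44 + 5521·547.05 + 4689·582.14 + 2455·427.86) / 14843
= 7822754.13 / 14843 = 527.0332... → 527.03.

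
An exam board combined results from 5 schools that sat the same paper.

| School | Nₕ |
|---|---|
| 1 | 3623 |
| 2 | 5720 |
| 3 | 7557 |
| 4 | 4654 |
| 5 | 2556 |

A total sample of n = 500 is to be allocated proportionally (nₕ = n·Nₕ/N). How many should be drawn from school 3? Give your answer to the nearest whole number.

Share of school 3 = 7557/24110 = 0.31344.
Allocate 500 × 0.31344 = 156.719... → 157.

157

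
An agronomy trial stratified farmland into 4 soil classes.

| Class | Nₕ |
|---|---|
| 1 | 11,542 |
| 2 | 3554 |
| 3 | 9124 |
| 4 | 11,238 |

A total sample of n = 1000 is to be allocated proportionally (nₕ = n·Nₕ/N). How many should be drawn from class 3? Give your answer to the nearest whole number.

257

Share of class 3 = 9124/35458 = 0.25732.
Allocate 1000 × 0.25732 = 257.319... → 257.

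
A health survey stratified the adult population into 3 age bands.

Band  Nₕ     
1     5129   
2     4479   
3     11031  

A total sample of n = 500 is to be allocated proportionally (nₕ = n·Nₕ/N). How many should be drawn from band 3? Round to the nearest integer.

267

N = 5129 + 4479 + 11031 = 20639.
n_3 = 500·11031/20639 = 267.237... → 267.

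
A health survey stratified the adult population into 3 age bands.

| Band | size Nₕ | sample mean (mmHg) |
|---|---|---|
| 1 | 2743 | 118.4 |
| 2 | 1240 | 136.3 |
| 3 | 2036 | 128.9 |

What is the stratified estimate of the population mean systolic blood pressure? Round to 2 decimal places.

N = 2743 + 1240 + 2036 = 6019.
The stratified mean weights each stratum mean by its population share Nₕ/N.
Σ Nₕx̄ₕ = 2743·118.4 + 1240·136.3 + 2036·128.9 = 324771.2 + 169012 + 262440.4 = 756223.6.
Divide by N: 756223.6 / 6019 = 125.6394... → 125.64.

125.64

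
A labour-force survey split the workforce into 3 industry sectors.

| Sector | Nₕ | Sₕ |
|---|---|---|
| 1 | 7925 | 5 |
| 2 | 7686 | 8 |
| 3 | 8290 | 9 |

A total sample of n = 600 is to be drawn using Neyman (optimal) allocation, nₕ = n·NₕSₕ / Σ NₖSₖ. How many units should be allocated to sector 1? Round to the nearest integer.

135

1: NₕSₕ = 7925·5 = 39625
2: NₕSₕ = 7686·8 = 61488
3: NₕSₕ = 8290·9 = 74610
Σ NₕSₕ = 175723.
n_1 = 600·39625/175723 = 135.298... → 135.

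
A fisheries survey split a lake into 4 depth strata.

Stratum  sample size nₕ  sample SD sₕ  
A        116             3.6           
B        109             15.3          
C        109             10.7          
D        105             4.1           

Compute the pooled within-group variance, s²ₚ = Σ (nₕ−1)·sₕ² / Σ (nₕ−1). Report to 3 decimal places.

93.989

Degrees of freedom: 115 + 108 + 108 + 104 = 435.
Σ(nₕ−1)sₕ² = 115·12.96 + 108·234.09 + 108·114.49 + 104·16.81 = 40885.28.
s²ₚ = 40885.28 / 435 = 93.98915... → 93.989.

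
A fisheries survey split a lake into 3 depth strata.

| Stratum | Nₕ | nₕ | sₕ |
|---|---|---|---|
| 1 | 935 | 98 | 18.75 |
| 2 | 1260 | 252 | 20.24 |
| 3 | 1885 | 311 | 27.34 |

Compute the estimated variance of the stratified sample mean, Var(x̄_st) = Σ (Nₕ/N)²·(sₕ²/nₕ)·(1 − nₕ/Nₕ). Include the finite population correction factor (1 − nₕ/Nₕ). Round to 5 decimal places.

N = 4080. Term for each stratum: Wₕ²sₕ²/nₕ·(1−nₕ/Nₕ).
Var(x̄_st) = 0.16865267 + 0.12403128 + 0.42838316 = 0.72106710 → 0.72107.

0.72107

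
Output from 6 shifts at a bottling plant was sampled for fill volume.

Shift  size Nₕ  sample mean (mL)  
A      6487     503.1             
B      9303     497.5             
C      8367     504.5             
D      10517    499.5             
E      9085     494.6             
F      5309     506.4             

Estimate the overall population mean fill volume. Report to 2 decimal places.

N = 6487 + 9303 + 8367 + 10517 + 9085 + 5309 = 49068.
The stratified mean weights each stratum mean by its population share Nₕ/N.
Σ Nₕx̄ₕ = 6487·503.1 + 9303·497.5 + 8367·504.5 + 10517·499.5 + 9085·494.6 + 5309·506.4 = 3263609.7 + 4628242.5 + 4221151.5 + 5253241.5 + 4493441 + 2688477.6 = 24548163.8.
Divide by N: 24548163.8 / 49068 = 500.2887... → 500.29.

500.29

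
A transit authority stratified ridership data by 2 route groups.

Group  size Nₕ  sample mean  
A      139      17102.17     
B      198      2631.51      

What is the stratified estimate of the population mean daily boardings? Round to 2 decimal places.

8600.12

N = 139 + 198 = 337.
Overall mean = Σ (Nₕ/N)·x̄ₕ — weight by population share, not a simple average.
Σ Nₕx̄ₕ = 139·17102.17 + 198·2631.51 = 2377201.63 + 521038.98 = 2898240.61.
Divide by N: 2898240.61 / 337 = 8600.1205... → 8600.12.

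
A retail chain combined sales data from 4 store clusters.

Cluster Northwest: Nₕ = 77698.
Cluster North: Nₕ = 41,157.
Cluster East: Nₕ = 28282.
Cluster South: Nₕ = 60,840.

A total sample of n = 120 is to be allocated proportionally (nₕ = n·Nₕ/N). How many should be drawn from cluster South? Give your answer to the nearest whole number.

N = 77698 + 41157 + 28282 + 60840 = 207977.
n_South = 120·60840/207977 = 35.104... → 35.

35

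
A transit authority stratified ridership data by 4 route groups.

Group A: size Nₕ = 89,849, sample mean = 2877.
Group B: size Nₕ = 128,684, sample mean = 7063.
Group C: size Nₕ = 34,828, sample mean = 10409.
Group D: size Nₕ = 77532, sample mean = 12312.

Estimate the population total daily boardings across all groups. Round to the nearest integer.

2484489301

A: 89849·2877 = 258495573
B: 128684·7063 = 908895092
C: 34828·10409 = 362524652
D: 77532·12312 = 954573984
τ̂ = Σ Nₕx̄ₕ = 2484489301.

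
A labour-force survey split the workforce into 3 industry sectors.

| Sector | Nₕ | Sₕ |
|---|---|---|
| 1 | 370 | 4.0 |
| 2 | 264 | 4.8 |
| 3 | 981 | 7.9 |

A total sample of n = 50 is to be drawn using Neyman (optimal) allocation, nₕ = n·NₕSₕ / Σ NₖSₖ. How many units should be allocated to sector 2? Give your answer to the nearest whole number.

6

1: NₕSₕ = 370·4.0 = 1480
2: NₕSₕ = 264·4.8 = 1267.2
3: NₕSₕ = 981·7.9 = 7749.9
Σ NₕSₕ = 10497.1.
n_2 = 50·1267.2/10497.1 = 6.036... → 6.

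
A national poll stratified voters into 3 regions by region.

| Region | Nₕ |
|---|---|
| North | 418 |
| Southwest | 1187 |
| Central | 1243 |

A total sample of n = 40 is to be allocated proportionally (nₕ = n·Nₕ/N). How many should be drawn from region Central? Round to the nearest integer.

17

N = 418 + 1187 + 1243 = 2848.
n_Central = 40·1243/2848 = 17.458... → 17.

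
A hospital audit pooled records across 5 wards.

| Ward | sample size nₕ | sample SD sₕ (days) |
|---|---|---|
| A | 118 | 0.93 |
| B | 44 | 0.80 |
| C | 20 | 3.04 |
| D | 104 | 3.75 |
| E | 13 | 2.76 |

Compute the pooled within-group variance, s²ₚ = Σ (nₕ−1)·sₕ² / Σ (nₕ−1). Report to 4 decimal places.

A: (118−1)·0.93² = 117·0.8649 = 101.1933
B: (44−1)·0.80² = 43·0.64 = 27.52
C: (20−1)·3.04² = 19·9.2416 = 175.5904
D: (104−1)·3.75² = 103·14.0625 = 1448.4375
E: (13−1)·2.76² = 12·7.6176 = 91.4112
Numerator = 1844.1524; denominator = Σ(nₕ−1) = 294.
s²ₚ = 1844.1524/294 = 6.272627... → 6.2726.

6.2726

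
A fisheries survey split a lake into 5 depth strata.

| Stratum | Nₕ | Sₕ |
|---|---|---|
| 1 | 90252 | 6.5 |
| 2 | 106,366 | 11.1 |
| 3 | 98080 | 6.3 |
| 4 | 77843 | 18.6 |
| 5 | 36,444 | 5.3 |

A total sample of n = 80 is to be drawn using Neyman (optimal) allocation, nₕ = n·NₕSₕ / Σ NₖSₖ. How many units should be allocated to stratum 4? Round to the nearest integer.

29

Σ NₕSₕ = 90252·6.5 + 106366·11.1 + 98080·6.3 + 77843·18.6 + 36444·5.3 = 4026237.6.
Share for 4: 1447879.8/4026237.6 = 0.35961.
n_4 = 80 × 0.35961 = 28.769... → 29.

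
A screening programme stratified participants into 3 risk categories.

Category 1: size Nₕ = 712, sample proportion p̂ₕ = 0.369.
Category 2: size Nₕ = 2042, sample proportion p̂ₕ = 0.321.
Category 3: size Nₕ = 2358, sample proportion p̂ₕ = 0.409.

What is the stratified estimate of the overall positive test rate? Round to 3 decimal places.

N = 712 + 2042 + 2358 = 5112.
Overall proportion = Σ (Nₕ/N)·p̂ₕ.
Σ Nₕp̂ₕ = 262.728 + 655.482 + 964.422 = 1882.632.
1882.632 / 5112 = 0.36828... → 0.368.

0.368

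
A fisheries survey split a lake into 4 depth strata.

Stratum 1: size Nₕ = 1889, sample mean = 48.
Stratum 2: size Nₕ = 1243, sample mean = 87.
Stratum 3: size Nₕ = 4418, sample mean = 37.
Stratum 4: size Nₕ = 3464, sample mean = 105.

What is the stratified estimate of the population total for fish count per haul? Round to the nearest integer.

Estimate total by summing Nₕ·x̄ₕ over strata.
1889·48 + 1243·87 + 4418·37 + 3464·105 = 90672 + 108141 + 163466 + 363720 = 725999.

725999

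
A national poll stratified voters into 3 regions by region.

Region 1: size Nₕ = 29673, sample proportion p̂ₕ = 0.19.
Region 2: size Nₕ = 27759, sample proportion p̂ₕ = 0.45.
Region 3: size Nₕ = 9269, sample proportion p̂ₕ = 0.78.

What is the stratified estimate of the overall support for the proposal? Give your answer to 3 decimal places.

0.380

N = 29673 + 27759 + 9269 = 66701.
Overall proportion = Σ (Nₕ/N)·p̂ₕ.
Σ Nₕp̂ₕ = 5637.87 + 12491.55 + 7229.82 = 25359.24.
25359.24 / 66701 = 0.38019... → 0.380.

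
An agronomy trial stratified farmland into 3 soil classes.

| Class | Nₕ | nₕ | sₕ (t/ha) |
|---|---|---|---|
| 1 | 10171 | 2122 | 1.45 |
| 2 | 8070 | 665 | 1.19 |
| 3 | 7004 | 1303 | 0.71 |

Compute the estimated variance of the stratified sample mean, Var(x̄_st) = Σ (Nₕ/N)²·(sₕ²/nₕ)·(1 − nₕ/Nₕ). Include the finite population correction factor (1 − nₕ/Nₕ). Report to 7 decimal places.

N = 25245; Wₕ = Nₕ/N.
class 1: (10171/25245)²·1.45²/2122·(1 − 2122/10171) = 0.0001272757
class 2: (8070/25245)²·1.19²/665·(1 − 665/8070) = 0.0001996734
class 3: (7004/25245)²·0.71²/1303·(1 − 1303/7004) = 0.0000242392
Sum = 0.0003511883 → 0.0003512.

0.0003512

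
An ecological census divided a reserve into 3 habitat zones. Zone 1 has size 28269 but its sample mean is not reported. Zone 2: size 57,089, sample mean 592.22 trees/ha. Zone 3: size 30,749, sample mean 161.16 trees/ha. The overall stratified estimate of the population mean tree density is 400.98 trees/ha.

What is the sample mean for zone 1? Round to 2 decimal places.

N = 28269 + 57089 + 30749 = 116107.
Overall total = μ·N = 400.98·116107 = 46556584.86.
Subtract the known strata: 57089·592.22 + 30749·161.16 = 38764756.42.
Remaining total for zone 1: 46556584.86 − 38764756.42 = 7791828.44.
Divide by its size: 7791828.44 / 28269 = 275.6316... → 275.63.

275.63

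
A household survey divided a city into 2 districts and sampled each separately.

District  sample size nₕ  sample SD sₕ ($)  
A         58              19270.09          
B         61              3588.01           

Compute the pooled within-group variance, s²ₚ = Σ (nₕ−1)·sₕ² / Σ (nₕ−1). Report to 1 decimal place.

A: (58−1)·19270.09² = 57·371336368.6081 = 21166173010.6617
B: (61−1)·3588.01² = 60·12873815.7601 = 772428945.606
Numerator = 21938601956.2677; denominator = Σ(nₕ−1) = 117.
s²ₚ = 21938601956.2677/117 = 187509418.430... → 187509418.4.

187509418.4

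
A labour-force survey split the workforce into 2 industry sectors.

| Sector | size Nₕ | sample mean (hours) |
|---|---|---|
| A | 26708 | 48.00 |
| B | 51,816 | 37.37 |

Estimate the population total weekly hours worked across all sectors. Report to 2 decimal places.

3218347.92

Estimate total by summing Nₕ·x̄ₕ over strata.
26708·48.00 + 51816·37.37 = 1281984 + 1936363.92 = 3218347.92.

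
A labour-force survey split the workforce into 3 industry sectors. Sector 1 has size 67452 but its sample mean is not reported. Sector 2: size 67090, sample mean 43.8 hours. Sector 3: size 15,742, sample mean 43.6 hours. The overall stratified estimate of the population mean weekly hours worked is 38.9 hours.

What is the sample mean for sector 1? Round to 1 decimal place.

Σ Nₕx̄ₕ = N·μ, so 67452·x̄_1 = 150284·38.9 − (67090·43.8 + 15742·43.6).
= 5846047.6 − 3624893.2 = 2221154.4.
x̄_1 = 2221154.4 / 67452 = 32.929... → 32.9.

32.9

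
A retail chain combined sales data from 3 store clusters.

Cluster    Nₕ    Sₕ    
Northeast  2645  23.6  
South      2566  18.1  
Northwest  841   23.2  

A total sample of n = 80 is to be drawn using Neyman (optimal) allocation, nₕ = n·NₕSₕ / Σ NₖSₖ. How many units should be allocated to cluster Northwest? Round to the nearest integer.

Σ NₕSₕ = 2645·23.6 + 2566·18.1 + 841·23.2 = 128377.8.
Share for Northwest: 19511.2/128377.8 = 0.15198.
n_Northwest = 80 × 0.15198 = 12.159... → 12.

12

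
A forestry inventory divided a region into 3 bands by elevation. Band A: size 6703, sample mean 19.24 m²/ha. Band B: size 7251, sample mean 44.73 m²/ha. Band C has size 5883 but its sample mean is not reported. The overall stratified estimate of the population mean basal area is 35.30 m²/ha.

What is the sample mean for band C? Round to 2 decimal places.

41.98

Σ Nₕx̄ₕ = N·μ, so 5883·x̄_C = 19837·35.30 − (6703·19.24 + 7251·44.73).
= 700246.1 − 453302.95 = 246943.15.
x̄_C = 246943.15 / 5883 = 41.9757... → 41.98.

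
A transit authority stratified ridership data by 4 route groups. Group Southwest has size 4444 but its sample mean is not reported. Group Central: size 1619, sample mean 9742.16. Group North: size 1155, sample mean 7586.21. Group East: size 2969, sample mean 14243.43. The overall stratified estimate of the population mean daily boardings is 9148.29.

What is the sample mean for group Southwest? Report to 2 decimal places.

Σ Nₕx̄ₕ = N·μ, so 4444·x̄_Southwest = 10187·9148.29 − (1619·9742.16 + 1155·7586.21 + 2969·14243.43).
= 93193630.23 − 66823373.26 = 26370256.97.
x̄_Southwest = 26370256.97 / 4444 = 5933.9012... → 5933.90.

5933.90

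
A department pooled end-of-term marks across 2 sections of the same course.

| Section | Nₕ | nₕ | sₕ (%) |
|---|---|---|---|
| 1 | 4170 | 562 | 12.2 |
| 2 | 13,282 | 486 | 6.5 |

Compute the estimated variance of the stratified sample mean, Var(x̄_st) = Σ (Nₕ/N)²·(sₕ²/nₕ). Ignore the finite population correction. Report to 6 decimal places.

0.065474

N = 17452. Term for each stratum: Wₕ²sₕ²/nₕ.
Var(x̄_st) = 0.015120462 + 0.050353190 = 0.065473651 → 0.065474.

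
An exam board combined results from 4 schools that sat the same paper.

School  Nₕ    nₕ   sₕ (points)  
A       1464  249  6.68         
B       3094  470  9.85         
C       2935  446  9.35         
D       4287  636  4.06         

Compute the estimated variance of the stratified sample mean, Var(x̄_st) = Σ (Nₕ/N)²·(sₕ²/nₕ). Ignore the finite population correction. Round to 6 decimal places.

N = 11780; Wₕ = Nₕ/N.
school A: (1464/11780)²·6.68²/249 = 0.002767867
school B: (3094/11780)²·9.85²/470 = 0.014240480
school C: (2935/11780)²·9.35²/446 = 0.012167854
school D: (4287/11780)²·4.06²/636 = 0.003432506
Sum = 0.032608707 → 0.032609.

0.032609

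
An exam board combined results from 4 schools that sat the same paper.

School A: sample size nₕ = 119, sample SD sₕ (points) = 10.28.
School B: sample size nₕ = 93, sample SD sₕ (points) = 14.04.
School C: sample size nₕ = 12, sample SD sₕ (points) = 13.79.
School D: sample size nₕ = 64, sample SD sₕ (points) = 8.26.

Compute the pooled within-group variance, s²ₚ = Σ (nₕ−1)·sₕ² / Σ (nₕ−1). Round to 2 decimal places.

Degrees of freedom: 118 + 92 + 11 + 63 = 284.
Σ(nₕ−1)sₕ² = 118·105.6784 + 92·197.1216 + 11·190.1641 + 63·68.2276 = 36995.3823.
s²ₚ = 36995.3823 / 284 = 130.2654... → 130.27.

130.27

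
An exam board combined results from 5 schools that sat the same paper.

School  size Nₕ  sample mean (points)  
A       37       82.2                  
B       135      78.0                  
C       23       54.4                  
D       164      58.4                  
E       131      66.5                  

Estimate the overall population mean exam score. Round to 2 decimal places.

x̄_st = (Σ Nₕx̄ₕ) / (Σ Nₕ) = (37·82.2 + 135·78.0 + 23·54.4 + 164·58.4 + 131·66.5) / 490
= 33111.7 / 490 = 67.5749... → 67.57.

67.57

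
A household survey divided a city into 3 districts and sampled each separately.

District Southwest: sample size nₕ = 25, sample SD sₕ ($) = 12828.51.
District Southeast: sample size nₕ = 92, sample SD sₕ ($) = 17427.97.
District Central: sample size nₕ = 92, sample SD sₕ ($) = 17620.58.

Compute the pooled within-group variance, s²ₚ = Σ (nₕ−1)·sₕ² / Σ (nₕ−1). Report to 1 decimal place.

290503024.4

Southwest: (25−1)·12828.51² = 24·164570668.8201 = 3949696051.6824
Southeast: (92−1)·17427.97² = 91·303734138.3209 = 27639806587.2019
Central: (92−1)·17620.58² = 91·310484839.5364 = 28254120397.8124
Numerator = 59843623036.6967; denominator = Σ(nₕ−1) = 206.
s²ₚ = 59843623036.6967/206 = 290503024.450... → 290503024.4.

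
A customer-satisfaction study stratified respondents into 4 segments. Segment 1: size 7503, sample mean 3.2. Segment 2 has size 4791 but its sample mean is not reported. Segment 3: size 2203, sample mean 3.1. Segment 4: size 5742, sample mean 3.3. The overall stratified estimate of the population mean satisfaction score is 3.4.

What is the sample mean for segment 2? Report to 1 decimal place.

Σ Nₕx̄ₕ = N·μ, so 4791·x̄_2 = 20239·3.4 − (7503·3.2 + 2203·3.1 + 5742·3.3).
= 68812.6 − 49787.5 = 19025.1.
x̄_2 = 19025.1 / 4791 = 3.971... → 4.0.

4.0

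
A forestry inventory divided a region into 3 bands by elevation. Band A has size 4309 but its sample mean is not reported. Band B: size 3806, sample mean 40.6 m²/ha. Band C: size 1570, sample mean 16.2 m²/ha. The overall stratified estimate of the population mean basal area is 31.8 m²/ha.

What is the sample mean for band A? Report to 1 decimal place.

29.7

N = 4309 + 3806 + 1570 = 9685.
Overall total = μ·N = 31.8·9685 = 307983.
Subtract the known strata: 3806·40.6 + 1570·16.2 = 179957.6.
Remaining total for band A: 307983 − 179957.6 = 128025.4.
Divide by its size: 128025.4 / 4309 = 29.711... → 29.7.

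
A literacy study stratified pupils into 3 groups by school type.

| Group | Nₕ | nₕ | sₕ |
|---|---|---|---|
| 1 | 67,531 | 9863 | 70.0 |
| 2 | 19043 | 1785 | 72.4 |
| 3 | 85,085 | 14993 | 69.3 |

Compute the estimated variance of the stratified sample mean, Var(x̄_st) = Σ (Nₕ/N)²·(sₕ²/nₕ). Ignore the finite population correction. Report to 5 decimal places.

0.19172

N = 171659; Wₕ = Nₕ/N.
group 1: (67531/171659)²·70.0²/9863 = 0.07688830
group 2: (19043/171659)²·72.4²/1785 = 0.03613903
group 3: (85085/171659)²·69.3²/14993 = 0.07869566
Sum = 0.19172299 → 0.19172.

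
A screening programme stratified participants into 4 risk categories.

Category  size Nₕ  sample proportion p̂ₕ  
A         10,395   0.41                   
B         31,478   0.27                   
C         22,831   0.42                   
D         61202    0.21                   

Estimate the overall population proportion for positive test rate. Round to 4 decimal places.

N = 10395 + 31478 + 22831 + 61202 = 125906.
Overall proportion = Σ (Nₕ/N)·p̂ₕ.
Σ Nₕp̂ₕ = 4261.95 + 8499.06 + 9589.02 + 12852.42 = 35202.45.
35202.45 / 125906 = 0.279593... → 0.2796.

0.2796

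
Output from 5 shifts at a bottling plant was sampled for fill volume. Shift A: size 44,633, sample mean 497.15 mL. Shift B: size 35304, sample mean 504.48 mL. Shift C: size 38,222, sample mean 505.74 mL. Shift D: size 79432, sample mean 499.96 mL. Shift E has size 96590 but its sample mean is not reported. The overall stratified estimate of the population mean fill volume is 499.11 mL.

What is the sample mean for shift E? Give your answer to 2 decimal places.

Σ Nₕx̄ₕ = N·μ, so 96590·x̄_E = 294181·499.11 − (44633·497.15 + 35304·504.48 + 38222·505.74 + 79432·499.96).
= 146828678.91 − 99042674.87 = 47786004.04.
x̄_E = 47786004.04 / 96590 = 494.7303... → 494.73.

494.73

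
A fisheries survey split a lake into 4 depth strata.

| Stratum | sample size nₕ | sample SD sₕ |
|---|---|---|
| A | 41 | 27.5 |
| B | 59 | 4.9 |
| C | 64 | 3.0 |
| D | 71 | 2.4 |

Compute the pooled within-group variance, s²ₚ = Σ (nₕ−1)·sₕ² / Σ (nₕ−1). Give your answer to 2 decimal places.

141.18

A: (41−1)·27.5² = 40·756.25 = 30250
B: (59−1)·4.9² = 58·24.01 = 1392.58
C: (64−1)·3.0² = 63·9 = 567
D: (71−1)·2.4² = 70·5.76 = 403.2
Numerator = 32612.78; denominator = Σ(nₕ−1) = 231.
s²ₚ = 32612.78/231 = 141.1809... → 141.18.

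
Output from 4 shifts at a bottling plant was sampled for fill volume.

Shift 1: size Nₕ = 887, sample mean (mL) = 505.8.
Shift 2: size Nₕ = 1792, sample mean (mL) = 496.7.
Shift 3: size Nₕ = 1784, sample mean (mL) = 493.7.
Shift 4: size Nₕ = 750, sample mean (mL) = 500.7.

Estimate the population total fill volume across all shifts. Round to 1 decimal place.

Estimate total by summing Nₕ·x̄ₕ over strata.
887·505.8 + 1792·496.7 + 1784·493.7 + 750·500.7 = 448644.6 + 890086.4 + 880760.8 + 375525 = 2595016.8.

2595016.8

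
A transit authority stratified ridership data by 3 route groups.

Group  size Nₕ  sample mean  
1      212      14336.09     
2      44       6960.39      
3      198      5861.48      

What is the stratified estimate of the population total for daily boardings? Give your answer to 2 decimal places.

1: 212·14336.09 = 3039251.08
2: 44·6960.39 = 306257.16
3: 198·5861.48 = 1160573.04
τ̂ = Σ Nₕx̄ₕ = 4506081.28.

4506081.28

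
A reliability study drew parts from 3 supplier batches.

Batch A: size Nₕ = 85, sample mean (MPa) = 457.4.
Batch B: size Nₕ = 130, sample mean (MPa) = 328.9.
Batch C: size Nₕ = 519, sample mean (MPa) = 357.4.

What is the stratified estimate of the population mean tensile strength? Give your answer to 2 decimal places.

x̄_st = (Σ Nₕx̄ₕ) / (Σ Nₕ) = (85·457.4 + 130·328.9 + 519·357.4) / 734
= 267126.6 / 734 = 363.9327... → 363.93.

363.93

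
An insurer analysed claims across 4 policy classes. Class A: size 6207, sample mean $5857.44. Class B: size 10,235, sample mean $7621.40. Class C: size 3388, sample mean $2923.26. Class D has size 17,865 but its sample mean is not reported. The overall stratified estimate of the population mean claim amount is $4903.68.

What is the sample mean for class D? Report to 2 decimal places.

3390.88

Σ Nₕx̄ₕ = N·μ, so 17865·x̄_D = 37695·4903.68 − (6207·5857.44 + 10235·7621.40 + 3388·2923.26).
= 184844217.6 − 124266163.96 = 60578053.64.
x̄_D = 60578053.64 / 17865 = 3390.8790... → 3390.88.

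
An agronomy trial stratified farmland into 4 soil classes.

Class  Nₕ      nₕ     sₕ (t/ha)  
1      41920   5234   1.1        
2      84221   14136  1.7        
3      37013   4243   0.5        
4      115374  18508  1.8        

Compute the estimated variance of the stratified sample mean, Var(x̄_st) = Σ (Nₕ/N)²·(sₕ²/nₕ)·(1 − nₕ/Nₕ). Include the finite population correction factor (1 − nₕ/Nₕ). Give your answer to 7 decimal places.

0.0000463

N = 278528. Term for each stratum: Wₕ²sₕ²/nₕ·(1−nₕ/Nₕ).
Var(x̄_st) = 0.0000045828 + 0.0000155553 + 0.0000009212 + 0.0000252190 = 0.0000462783 → 0.0000463.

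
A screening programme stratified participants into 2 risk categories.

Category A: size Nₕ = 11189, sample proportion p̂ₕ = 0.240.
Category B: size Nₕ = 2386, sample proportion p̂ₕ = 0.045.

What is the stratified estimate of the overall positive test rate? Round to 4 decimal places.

0.2057

Wₕ = Nₕ/N with N = 13575: 0.8242, 0.1758.
p̂_st = 0.8242·0.240 + 0.1758·0.045 ≈ 0.205726... → 0.2057.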